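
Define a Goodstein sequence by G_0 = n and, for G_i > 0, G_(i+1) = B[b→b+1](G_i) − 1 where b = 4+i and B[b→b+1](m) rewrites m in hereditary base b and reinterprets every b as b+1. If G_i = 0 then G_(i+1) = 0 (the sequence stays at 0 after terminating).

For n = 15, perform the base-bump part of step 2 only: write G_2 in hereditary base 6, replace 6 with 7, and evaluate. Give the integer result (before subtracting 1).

22

(0) 15|_4 = 3·4 + 3 ↦ 3·5 + 3|_5 = 18 ⇒ 17
(1) 17|_5 = 3·5 + 2 ↦ 3·6 + 2|_6 = 20 ⇒ 19
(2) 19|_6 = 3·6 + 1 ↦ 3·7 + 1|_7 = 22 ⇒ 21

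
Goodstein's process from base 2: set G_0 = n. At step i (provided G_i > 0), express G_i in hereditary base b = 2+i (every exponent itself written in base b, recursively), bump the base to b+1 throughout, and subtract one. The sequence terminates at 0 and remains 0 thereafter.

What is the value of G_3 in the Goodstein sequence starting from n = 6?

3125

base 2: 6 = 2^2 + 2; at 3: 3^3 + 3 = 30; next = 29
base 3: 29 = 3^3 + 2; at 4: 4^4 + 2 = 258; next = 257
base 4: 257 = 4^4 + 1; at 5: 5^5 + 1 = 3126; next = 3125
base 5: 3125 = 5^5; at 6: 6^6 = 46656; next = 46655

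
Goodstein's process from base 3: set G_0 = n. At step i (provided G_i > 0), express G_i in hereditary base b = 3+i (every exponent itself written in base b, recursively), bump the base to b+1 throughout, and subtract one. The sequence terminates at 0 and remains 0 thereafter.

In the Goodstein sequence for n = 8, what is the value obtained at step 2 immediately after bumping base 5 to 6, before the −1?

G_0 = 8. HB_3(8) = 2·3 + 2. Bump = 10. G_1 = 9.
G_1 = 9. HB_4(9) = 2·4 + 1. Bump = 11. G_2 = 10.
G_2 = 10. HB_5(10) = 2·5. Bump = 12. G_3 = 11.

12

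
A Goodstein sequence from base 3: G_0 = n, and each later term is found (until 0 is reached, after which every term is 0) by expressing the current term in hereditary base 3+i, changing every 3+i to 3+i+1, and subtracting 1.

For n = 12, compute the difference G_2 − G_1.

12 —HB3→ 3^2 + 3 —bump→ 4^2 + 4 = 20 —(−1)→ 19
19 —HB4→ 4^2 + 3 —bump→ 5^2 + 3 = 28 —(−1)→ 27

8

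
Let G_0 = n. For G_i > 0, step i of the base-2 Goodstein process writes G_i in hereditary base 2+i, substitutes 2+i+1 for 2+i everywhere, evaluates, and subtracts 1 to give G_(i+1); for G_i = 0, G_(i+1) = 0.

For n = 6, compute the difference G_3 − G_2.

step 0: 6 = 2^2 + 2; sub 3 for 2: 3^3 + 3; = 30; G_1 = 30−1 = 29
step 1: 29 = 3^3 + 2; sub 4 for 3: 4^4 + 2; = 258; G_2 = 258−1 = 257
step 2: 257 = 4^4 + 1; sub 5 for 4: 5^5 + 1; = 3126; G_3 = 3126−1 = 3125

2868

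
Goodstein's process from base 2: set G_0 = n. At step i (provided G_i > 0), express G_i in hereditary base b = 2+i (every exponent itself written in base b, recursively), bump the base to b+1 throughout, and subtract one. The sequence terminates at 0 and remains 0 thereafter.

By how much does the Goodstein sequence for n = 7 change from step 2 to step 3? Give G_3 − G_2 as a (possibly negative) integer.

2868

G_0 = 7. HB_2(7) = 2^2 + 2 + 1. Bump = 31. G_1 = 30.
G_1 = 30. HB_3(30) = 3^3 + 3. Bump = 260. G_2 = 259.
G_2 = 259. HB_4(259) = 4^4 + 3. Bump = 3128. G_3 = 3127.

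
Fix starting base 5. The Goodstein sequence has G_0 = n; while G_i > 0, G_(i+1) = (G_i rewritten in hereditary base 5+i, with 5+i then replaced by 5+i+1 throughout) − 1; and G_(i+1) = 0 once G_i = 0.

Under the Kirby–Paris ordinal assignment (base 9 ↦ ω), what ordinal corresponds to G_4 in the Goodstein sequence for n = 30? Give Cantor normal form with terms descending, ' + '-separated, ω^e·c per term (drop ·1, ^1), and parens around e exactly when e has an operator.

ω^2 + 2

30 —HB5→ 5^2 + 5 —bump→ 6^2 + 6 = 42 —(−1)→ 41
41 —HB6→ 6^2 + 5 —bump→ 7^2 + 5 = 54 —(−1)→ 53
53 —HB7→ 7^2 + 4 —bump→ 8^2 + 4 = 68 —(−1)→ 67
67 —HB8→ 8^2 + 3 —bump→ 9^2 + 3 = 84 —(−1)→ 83
83 —HB9→ 9^2 + 2 —bump→ 10^2 + 2 = 102 —(−1)→ 101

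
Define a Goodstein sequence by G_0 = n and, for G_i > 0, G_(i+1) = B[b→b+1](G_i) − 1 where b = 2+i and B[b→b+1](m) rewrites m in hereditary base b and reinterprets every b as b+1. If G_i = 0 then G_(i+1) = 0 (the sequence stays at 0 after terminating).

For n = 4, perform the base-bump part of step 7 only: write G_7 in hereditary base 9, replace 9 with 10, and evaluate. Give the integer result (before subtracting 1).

212

base 2: 4 = 2^2; at 3: 3^3 = 27; next = 26
base 3: 26 = 2·3^2 + 2·3 + 2; at 4: 2·4^2 + 2·4 + 2 = 42; next = 41
base 4: 41 = 2·4^2 + 2·4 + 1; at 5: 2·5^2 + 2·5 + 1 = 61; next = 60
base 5: 60 = 2·5^2 + 2·5; at 6: 2·6^2 + 2·6 = 84; next = 83
base 6: 83 = 2·6^2 + 6 + 5; at 7: 2·7^2 + 7 + 5 = 110; next = 109
base 7: 109 = 2·7^2 + 7 + 4; at 8: 2·8^2 + 8 + 4 = 140; next = 139
base 8: 139 = 2·8^2 + 8 + 3; at 9: 2·9^2 + 9 + 3 = 174; next = 173
base 9: 173 = 2·9^2 + 9 + 2; at 10: 2·10^2 + 10 + 2 = 212; next = 211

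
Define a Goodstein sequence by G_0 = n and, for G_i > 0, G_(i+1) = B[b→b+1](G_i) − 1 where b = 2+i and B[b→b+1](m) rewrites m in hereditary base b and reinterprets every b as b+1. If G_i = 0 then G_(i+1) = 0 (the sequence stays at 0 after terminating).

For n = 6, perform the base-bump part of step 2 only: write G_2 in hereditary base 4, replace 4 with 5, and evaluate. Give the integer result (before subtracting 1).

base 2: 6 = 2^2 + 2; at 3: 3^3 + 3 = 30; next = 29
base 3: 29 = 3^3 + 2; at 4: 4^4 + 2 = 258; next = 257
base 4: 257 = 4^4 + 1; at 5: 5^5 + 1 = 3126; next = 3125

3126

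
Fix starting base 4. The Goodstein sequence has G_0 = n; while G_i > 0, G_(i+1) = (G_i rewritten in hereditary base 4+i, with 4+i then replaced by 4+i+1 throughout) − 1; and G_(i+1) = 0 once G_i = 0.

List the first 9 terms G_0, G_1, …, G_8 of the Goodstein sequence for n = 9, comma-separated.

9, 10, 11, 11, 11, 11, 11, 11, 11

i=0: 9 = 2·4 + 1 (b=4); 4→5: 2·5 + 1 = 11; 11−1 = 10
i=1: 10 = 2·5 (b=5); 5→6: 2·6 = 12; 12−1 = 11
i=2: 11 = 6 + 5 (b=6); 6→7: 7 + 5 = 12; 12−1 = 11
i=3: 11 = 7 + 4 (b=7); 7→8: 8 + 4 = 12; 12−1 = 11
i=4: 11 = 8 + 3 (b=8); 8→9: 9 + 3 = 12; 12−1 = 11
i=5: 11 = 9 + 2 (b=9); 9→10: 10 + 2 = 12; 12−1 = 11
i=6: 11 = 10 + 1 (b=10); 10→11: 11 + 1 = 12; 12−1 = 11
i=7: 11 = 11 (b=11); 11→12: 12 = 12; 12−1 = 11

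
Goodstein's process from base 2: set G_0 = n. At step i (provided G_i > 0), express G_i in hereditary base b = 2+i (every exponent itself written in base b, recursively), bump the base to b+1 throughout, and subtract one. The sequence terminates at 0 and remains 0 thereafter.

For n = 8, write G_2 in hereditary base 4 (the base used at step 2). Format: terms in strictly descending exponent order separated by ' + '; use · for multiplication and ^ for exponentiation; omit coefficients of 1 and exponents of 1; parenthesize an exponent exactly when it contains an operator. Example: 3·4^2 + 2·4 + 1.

2·4^4 + 2·4^2 + 2·4 + 1

step 0: 8 = 2^(2 + 1); sub 3 for 2: 3^(3 + 1); = 81; G_1 = 81−1 = 80
step 1: 80 = 2·3^3 + 2·3^2 + 2·3 + 2; sub 4 for 3: 2·4^4 + 2·4^2 + 2·4 + 2; = 554; G_2 = 554−1 = 553
step 2: 553 = 2·4^4 + 2·4^2 + 2·4 + 1; sub 5 for 4: 2·5^5 + 2·5^2 + 2·5 + 1; = 6311; G_3 = 6311−1 = 6310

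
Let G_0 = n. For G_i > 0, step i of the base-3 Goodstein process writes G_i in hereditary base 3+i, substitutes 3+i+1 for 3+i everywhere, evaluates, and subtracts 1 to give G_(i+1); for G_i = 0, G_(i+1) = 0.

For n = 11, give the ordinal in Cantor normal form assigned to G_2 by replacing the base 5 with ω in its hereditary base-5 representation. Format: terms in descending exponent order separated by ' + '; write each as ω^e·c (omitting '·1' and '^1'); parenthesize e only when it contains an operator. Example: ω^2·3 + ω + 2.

ω^2

11 —HB3→ 3^2 + 2 —bump→ 4^2 + 2 = 18 —(−1)→ 17
17 —HB4→ 4^2 + 1 —bump→ 5^2 + 1 = 26 —(−1)→ 25
25 —HB5→ 5^2 —bump→ 6^2 = 36 —(−1)→ 35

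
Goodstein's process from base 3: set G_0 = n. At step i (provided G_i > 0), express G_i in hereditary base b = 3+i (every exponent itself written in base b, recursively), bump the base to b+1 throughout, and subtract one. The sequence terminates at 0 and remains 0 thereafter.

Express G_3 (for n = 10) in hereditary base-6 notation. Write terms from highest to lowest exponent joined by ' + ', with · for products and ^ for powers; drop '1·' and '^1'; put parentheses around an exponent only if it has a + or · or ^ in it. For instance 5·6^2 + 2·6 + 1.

4·6 + 3

G_0 = 10. HB_3(10) = 3^2 + 1. Bump = 17. G_1 = 16.
G_1 = 16. HB_4(16) = 4^2. Bump = 25. G_2 = 24.
G_2 = 24. HB_5(24) = 4·5 + 4. Bump = 28. G_3 = 27.
G_3 = 27. HB_6(27) = 4·6 + 3. Bump = 31. G_4 = 30.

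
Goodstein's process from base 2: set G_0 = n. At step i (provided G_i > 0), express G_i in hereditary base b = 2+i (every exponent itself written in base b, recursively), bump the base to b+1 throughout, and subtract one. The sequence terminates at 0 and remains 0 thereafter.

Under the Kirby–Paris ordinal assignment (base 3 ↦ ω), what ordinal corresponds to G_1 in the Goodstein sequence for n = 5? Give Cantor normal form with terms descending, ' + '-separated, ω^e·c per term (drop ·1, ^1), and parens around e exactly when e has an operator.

ω^ω

G_0=5  [base 2] 2^2 + 1  →[2↦3]→  3^3 + 1 = 28  −1 ⇒ G_1=27
G_1=27  [base 3] 3^3  →[3↦4]→  4^4 = 256  −1 ⇒ G_2=255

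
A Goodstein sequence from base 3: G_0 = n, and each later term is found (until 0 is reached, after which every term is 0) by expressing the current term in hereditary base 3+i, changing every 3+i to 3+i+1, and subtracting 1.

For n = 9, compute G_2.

G_0 = 9. HB_3(9) = 3^2. Bump = 16. G_1 = 15.
G_1 = 15. HB_4(15) = 3·4 + 3. Bump = 18. G_2 = 17.
G_2 = 17. HB_5(17) = 3·5 + 2. Bump = 20. G_3 = 19.

17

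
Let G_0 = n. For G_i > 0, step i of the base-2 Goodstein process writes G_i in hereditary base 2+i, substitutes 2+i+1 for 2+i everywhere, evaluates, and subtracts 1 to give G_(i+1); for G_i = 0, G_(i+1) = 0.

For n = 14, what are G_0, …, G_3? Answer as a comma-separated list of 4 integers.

14 —HB2→ 2^(2 + 1) + 2^2 + 2 —bump→ 3^(3 + 1) + 3^3 + 3 = 111 —(−1)→ 110
110 —HB3→ 3^(3 + 1) + 3^3 + 2 —bump→ 4^(4 + 1) + 4^4 + 2 = 1282 —(−1)→ 1281
1281 —HB4→ 4^(4 + 1) + 4^4 + 1 —bump→ 5^(5 + 1) + 5^5 + 1 = 18751 —(−1)→ 18750

14, 110, 1281, 18750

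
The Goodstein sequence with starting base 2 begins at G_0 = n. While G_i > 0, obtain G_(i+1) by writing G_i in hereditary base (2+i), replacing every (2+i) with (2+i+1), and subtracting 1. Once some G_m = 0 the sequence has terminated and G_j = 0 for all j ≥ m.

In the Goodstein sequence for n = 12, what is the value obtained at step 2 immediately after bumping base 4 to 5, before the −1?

step 0: 12 = 2^(2 + 1) + 2^2; sub 3 for 2: 3^(3 + 1) + 3^3; = 108; G_1 = 108−1 = 107
step 1: 107 = 3^(3 + 1) + 2·3^2 + 2·3 + 2; sub 4 for 3: 4^(4 + 1) + 2·4^2 + 2·4 + 2; = 1066; G_2 = 1066−1 = 1065
step 2: 1065 = 4^(4 + 1) + 2·4^2 + 2·4 + 1; sub 5 for 4: 5^(5 + 1) + 2·5^2 + 2·5 + 1; = 15686; G_3 = 15686−1 = 15685

15686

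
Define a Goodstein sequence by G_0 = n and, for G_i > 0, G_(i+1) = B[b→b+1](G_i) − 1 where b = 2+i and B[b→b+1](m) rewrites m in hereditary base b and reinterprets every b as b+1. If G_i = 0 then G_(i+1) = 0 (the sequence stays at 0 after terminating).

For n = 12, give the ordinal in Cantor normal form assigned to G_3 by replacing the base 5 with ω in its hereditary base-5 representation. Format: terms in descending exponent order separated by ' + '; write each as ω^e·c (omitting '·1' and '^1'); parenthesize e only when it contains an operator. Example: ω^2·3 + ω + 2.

ω^(ω + 1) + ω^2·2 + ω·2

i=0: 12 = 2^(2 + 1) + 2^2 (b=2); 2→3: 3^(3 + 1) + 3^3 = 108; 108−1 = 107
i=1: 107 = 3^(3 + 1) + 2·3^2 + 2·3 + 2 (b=3); 3→4: 4^(4 + 1) + 2·4^2 + 2·4 + 2 = 1066; 1066−1 = 1065
i=2: 1065 = 4^(4 + 1) + 2·4^2 + 2·4 + 1 (b=4); 4→5: 5^(5 + 1) + 2·5^2 + 2·5 + 1 = 15686; 15686−1 = 15685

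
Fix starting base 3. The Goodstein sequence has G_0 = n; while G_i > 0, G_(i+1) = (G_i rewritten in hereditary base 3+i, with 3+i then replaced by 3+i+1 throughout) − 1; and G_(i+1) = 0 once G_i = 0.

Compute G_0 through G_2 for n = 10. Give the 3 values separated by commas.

step 0: 10 = 3^2 + 1; sub 4 for 3: 4^2 + 1; = 17; G_1 = 17−1 = 16
step 1: 16 = 4^2; sub 5 for 4: 5^2; = 25; G_2 = 25−1 = 24

10, 16, 24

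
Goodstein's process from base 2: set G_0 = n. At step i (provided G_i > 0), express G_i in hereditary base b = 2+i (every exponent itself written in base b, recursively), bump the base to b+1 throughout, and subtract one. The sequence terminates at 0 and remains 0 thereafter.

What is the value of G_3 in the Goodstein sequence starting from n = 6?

step 0: 6 = 2^2 + 2; sub 3 for 2: 3^3 + 3; = 30; G_1 = 30−1 = 29
step 1: 29 = 3^3 + 2; sub 4 for 3: 4^4 + 2; = 258; G_2 = 258−1 = 257
step 2: 257 = 4^4 + 1; sub 5 for 4: 5^5 + 1; = 3126; G_3 = 3126−1 = 3125
step 3: 3125 = 5^5; sub 6 for 5: 6^6; = 46656; G_4 = 46656−1 = 46655

3125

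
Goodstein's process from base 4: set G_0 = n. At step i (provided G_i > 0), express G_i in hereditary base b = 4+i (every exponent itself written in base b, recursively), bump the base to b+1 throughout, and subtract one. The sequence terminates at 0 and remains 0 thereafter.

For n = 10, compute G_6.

13

G_0=10  [base 4] 2·4 + 2  →[4↦5]→  2·5 + 2 = 12  −1 ⇒ G_1=11
G_1=11  [base 5] 2·5 + 1  →[5↦6]→  2·6 + 1 = 13  −1 ⇒ G_2=12
G_2=12  [base 6] 2·6  →[6↦7]→  2·7 = 14  −1 ⇒ G_3=13
G_3=13  [base 7] 7 + 6  →[7↦8]→  8 + 6 = 14  −1 ⇒ G_4=13
G_4=13  [base 8] 8 + 5  →[8↦9]→  9 + 5 = 14  −1 ⇒ G_5=13
G_5=13  [base 9] 9 + 4  →[9↦10]→  10 + 4 = 14  −1 ⇒ G_6=13
G_6=13  [base 10] 10 + 3  →[10↦11]→  11 + 3 = 14  −1 ⇒ G_7=13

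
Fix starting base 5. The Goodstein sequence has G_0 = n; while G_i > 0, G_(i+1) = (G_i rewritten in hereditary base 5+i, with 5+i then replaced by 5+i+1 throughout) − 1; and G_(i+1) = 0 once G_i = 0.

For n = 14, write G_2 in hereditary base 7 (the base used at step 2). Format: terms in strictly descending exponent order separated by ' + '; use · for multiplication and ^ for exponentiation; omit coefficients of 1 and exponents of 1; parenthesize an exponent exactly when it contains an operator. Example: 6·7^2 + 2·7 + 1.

(0) 14|_5 = 2·5 + 4 ↦ 2·6 + 4|_6 = 16 ⇒ 15
(1) 15|_6 = 2·6 + 3 ↦ 2·7 + 3|_7 = 17 ⇒ 16

2·7 + 2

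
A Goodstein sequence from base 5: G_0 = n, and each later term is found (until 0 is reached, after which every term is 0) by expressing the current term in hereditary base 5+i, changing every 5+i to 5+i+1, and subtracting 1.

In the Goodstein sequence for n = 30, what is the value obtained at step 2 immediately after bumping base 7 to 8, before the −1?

(0) 30|_5 = 5^2 + 5 ↦ 6^2 + 6|_6 = 42 ⇒ 41
(1) 41|_6 = 6^2 + 5 ↦ 7^2 + 5|_7 = 54 ⇒ 53

68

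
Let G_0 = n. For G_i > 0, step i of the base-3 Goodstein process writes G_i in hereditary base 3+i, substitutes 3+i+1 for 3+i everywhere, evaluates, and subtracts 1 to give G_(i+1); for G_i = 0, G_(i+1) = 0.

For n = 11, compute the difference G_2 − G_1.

[0] 11 ≡ 3^2 + 2 (base 3). Lift 4: 18. −1: 17.
[1] 17 ≡ 4^2 + 1 (base 4). Lift 5: 26. −1: 25.

8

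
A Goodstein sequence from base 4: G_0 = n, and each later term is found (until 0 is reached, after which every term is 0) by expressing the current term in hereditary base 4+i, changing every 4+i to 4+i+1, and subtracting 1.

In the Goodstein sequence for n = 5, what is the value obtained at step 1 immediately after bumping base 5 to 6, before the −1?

[0] 5 ≡ 4 + 1 (base 4). Lift 5: 6. −1: 5.
[1] 5 ≡ 5 (base 5). Lift 6: 6. −1: 5.

6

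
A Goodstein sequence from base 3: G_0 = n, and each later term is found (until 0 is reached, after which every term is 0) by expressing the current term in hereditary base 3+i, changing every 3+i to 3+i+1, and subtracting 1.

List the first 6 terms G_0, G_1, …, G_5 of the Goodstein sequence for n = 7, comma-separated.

step 0: 7 = 2·3 + 1; sub 4 for 3: 2·4 + 1; = 9; G_1 = 9−1 = 8
step 1: 8 = 2·4; sub 5 for 4: 2·5; = 10; G_2 = 10−1 = 9
step 2: 9 = 5 + 4; sub 6 for 5: 6 + 4; = 10; G_3 = 10−1 = 9
step 3: 9 = 6 + 3; sub 7 for 6: 7 + 3; = 10; G_4 = 10−1 = 9
step 4: 9 = 7 + 2; sub 8 for 7: 8 + 2; = 10; G_5 = 10−1 = 9

7, 8, 9, 9, 9, 9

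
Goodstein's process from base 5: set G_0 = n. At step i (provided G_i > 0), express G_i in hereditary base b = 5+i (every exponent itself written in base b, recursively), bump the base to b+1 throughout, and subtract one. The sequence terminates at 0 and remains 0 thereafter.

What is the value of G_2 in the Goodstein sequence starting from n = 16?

20

step 0: 16 = 3·5 + 1; sub 6 for 5: 3·6 + 1; = 19; G_1 = 19−1 = 18
step 1: 18 = 3·6; sub 7 for 6: 3·7; = 21; G_2 = 21−1 = 20
step 2: 20 = 2·7 + 6; sub 8 for 7: 2·8 + 6; = 22; G_3 = 22−1 = 21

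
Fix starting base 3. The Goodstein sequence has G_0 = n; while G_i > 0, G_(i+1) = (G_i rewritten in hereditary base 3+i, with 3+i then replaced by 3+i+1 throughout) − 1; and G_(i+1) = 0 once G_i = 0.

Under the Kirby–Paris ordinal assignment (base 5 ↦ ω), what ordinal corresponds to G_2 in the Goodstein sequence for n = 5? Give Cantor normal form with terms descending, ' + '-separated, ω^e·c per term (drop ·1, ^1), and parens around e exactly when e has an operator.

ω

5 —HB3→ 3 + 2 —bump→ 4 + 2 = 6 —(−1)→ 5
5 —HB4→ 4 + 1 —bump→ 5 + 1 = 6 —(−1)→ 5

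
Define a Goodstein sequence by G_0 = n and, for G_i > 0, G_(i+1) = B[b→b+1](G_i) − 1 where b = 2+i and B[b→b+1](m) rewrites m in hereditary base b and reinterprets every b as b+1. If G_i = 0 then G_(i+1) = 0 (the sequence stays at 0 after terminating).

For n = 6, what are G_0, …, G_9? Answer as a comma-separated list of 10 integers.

[0] 6 ≡ 2^2 + 2 (base 2). Lift 3: 30. −1: 29.
[1] 29 ≡ 3^3 + 2 (base 3). Lift 4: 258. −1: 257.
[2] 257 ≡ 4^4 + 1 (base 4). Lift 5: 3126. −1: 3125.
[3] 3125 ≡ 5^5 (base 5). Lift 6: 46656. −1: 46655.
[4] 46655 ≡ 5·6^5 + 5·6^4 + 5·6^3 + 5·6^2 + 5·6 + 5 (base 6). Lift 7: 98040. −1: 98039.
[5] 98039 ≡ 5·7^5 + 5·7^4 + 5·7^3 + 5·7^2 + 5·7 + 4 (base 7). Lift 8: 187244. −1: 187243.
[6] 187243 ≡ 5·8^5 + 5·8^4 + 5·8^3 + 5·8^2 + 5·8 + 3 (base 8). Lift 9: 332148. −1: 332147.
[7] 332147 ≡ 5·9^5 + 5·9^4 + 5·9^3 + 5·9^2 + 5·9 + 2 (base 9). Lift 10: 555552. −1: 555551.
[8] 555551 ≡ 5·10^5 + 5·10^4 + 5·10^3 + 5·10^2 + 5·10 + 1 (base 10). Lift 11: 885776. −1: 885775.

6, 29, 257, 3125, 46655, 98039, 187243, 332147, 555551, 885775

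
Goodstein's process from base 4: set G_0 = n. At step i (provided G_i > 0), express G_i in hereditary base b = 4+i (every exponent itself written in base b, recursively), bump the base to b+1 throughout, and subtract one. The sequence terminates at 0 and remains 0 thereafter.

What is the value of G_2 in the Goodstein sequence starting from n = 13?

13 —HB4→ 3·4 + 1 —bump→ 3·5 + 1 = 16 —(−1)→ 15
15 —HB5→ 3·5 —bump→ 3·6 = 18 —(−1)→ 17
17 —HB6→ 2·6 + 5 —bump→ 2·7 + 5 = 19 —(−1)→ 18

17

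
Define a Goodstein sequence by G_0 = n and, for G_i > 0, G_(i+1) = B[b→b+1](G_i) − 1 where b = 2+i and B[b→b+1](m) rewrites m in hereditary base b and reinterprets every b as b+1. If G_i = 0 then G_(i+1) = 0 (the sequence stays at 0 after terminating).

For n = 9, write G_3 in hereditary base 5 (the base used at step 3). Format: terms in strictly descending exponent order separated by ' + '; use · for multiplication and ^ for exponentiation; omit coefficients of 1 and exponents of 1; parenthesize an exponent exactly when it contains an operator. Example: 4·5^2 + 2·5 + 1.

G_0=9  [base 2] 2^(2 + 1) + 1  →[2↦3]→  3^(3 + 1) + 1 = 82  −1 ⇒ G_1=81
G_1=81  [base 3] 3^(3 + 1)  →[3↦4]→  4^(4 + 1) = 1024  −1 ⇒ G_2=1023
G_2=1023  [base 4] 3·4^4 + 3·4^3 + 3·4^2 + 3·4 + 3  →[4↦5]→  3·5^5 + 3·5^3 + 3·5^2 + 3·5 + 3 = 9843  −1 ⇒ G_3=9842
G_3=9842  [base 5] 3·5^5 + 3·5^3 + 3·5^2 + 3·5 + 2  →[5↦6]→  3·6^6 + 3·6^3 + 3·6^2 + 3·6 + 2 = 140744  −1 ⇒ G_4=140743

3·5^5 + 3·5^3 + 3·5^2 + 3·5 + 2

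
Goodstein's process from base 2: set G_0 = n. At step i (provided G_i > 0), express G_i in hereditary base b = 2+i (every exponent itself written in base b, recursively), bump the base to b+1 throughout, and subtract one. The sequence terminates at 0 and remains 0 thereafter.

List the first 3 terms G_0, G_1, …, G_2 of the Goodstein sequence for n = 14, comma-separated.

14, 110, 1281

G_0 = 14. HB_2(14) = 2^(2 + 1) + 2^2 + 2. Bump = 111. G_1 = 110.
G_1 = 110. HB_3(110) = 3^(3 + 1) + 3^3 + 2. Bump = 1282. G_2 = 1281.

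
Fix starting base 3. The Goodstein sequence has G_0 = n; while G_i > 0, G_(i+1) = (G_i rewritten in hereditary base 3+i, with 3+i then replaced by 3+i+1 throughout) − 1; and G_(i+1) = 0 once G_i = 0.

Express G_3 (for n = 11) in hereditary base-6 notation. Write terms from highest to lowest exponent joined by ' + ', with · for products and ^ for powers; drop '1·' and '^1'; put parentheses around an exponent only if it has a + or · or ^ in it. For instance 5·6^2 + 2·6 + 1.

(0) 11|_3 = 3^2 + 2 ↦ 4^2 + 2|_4 = 18 ⇒ 17
(1) 17|_4 = 4^2 + 1 ↦ 5^2 + 1|_5 = 26 ⇒ 25
(2) 25|_5 = 5^2 ↦ 6^2|_6 = 36 ⇒ 35
(3) 35|_6 = 5·6 + 5 ↦ 5·7 + 5|_7 = 40 ⇒ 39

5·6 + 5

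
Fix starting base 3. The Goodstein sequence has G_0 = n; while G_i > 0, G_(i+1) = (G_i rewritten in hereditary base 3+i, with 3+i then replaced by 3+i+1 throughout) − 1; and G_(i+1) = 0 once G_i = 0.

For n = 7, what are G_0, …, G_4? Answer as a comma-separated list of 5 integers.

i=0: 7 = 2·3 + 1 (b=3); 3→4: 2·4 + 1 = 9; 9−1 = 8
i=1: 8 = 2·4 (b=4); 4→5: 2·5 = 10; 10−1 = 9
i=2: 9 = 5 + 4 (b=5); 5→6: 6 + 4 = 10; 10−1 = 9
i=3: 9 = 6 + 3 (b=6); 6→7: 7 + 3 = 10; 10−1 = 9

7, 8, 9, 9, 9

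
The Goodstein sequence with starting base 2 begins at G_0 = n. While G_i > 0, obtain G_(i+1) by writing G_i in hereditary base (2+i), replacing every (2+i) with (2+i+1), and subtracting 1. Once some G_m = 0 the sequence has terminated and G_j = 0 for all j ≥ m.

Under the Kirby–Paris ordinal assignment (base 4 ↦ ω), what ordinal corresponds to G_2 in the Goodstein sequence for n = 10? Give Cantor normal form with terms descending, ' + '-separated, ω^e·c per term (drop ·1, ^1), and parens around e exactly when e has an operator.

[0] 10 ≡ 2^(2 + 1) + 2 (base 2). Lift 3: 84. −1: 83.
[1] 83 ≡ 3^(3 + 1) + 2 (base 3). Lift 4: 1026. −1: 1025.

ω^(ω + 1) + 1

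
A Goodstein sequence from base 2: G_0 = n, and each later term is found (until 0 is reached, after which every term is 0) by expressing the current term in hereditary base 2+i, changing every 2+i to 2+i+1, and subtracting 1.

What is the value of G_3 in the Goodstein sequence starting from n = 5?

467

base 2: 5 = 2^2 + 1; at 3: 3^3 + 1 = 28; next = 27
base 3: 27 = 3^3; at 4: 4^4 = 256; next = 255
base 4: 255 = 3·4^3 + 3·4^2 + 3·4 + 3; at 5: 3·5^3 + 3·5^2 + 3·5 + 3 = 468; next = 467
base 5: 467 = 3·5^3 + 3·5^2 + 3·5 + 2; at 6: 3·6^3 + 3·6^2 + 3·6 + 2 = 776; next = 775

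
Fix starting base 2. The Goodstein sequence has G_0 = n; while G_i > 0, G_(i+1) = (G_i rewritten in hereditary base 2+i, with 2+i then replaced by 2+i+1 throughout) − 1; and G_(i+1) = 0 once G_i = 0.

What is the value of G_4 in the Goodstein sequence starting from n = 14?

(0) 14|_2 = 2^(2 + 1) + 2^2 + 2 ↦ 3^(3 + 1) + 3^3 + 3|_3 = 111 ⇒ 110
(1) 110|_3 = 3^(3 + 1) + 3^3 + 2 ↦ 4^(4 + 1) + 4^4 + 2|_4 = 1282 ⇒ 1281
(2) 1281|_4 = 4^(4 + 1) + 4^4 + 1 ↦ 5^(5 + 1) + 5^5 + 1|_5 = 18751 ⇒ 18750
(3) 18750|_5 = 5^(5 + 1) + 5^5 ↦ 6^(6 + 1) + 6^6|_6 = 326592 ⇒ 326591
(4) 326591|_6 = 6^(6 + 1) + 5·6^5 + 5·6^4 + 5·6^3 + 5·6^2 + 5·6 + 5 ↦ 7^(7 + 1) + 5·7^5 + 5·7^4 + 5·7^3 + 5·7^2 + 5·7 + 5|_7 = 5862841 ⇒ 5862840

326591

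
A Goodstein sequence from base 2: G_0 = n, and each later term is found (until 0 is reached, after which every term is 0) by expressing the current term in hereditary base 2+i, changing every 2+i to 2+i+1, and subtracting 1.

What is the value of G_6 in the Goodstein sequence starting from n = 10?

[0] 10 ≡ 2^(2 + 1) + 2 (base 2). Lift 3: 84. −1: 83.
[1] 83 ≡ 3^(3 + 1) + 2 (base 3). Lift 4: 1026. −1: 1025.
[2] 1025 ≡ 4^(4 + 1) + 1 (base 4). Lift 5: 15626. −1: 15625.
[3] 15625 ≡ 5^(5 + 1) (base 5). Lift 6: 279936. −1: 279935.
[4] 279935 ≡ 5·6^6 + 5·6^5 + 5·6^4 + 5·6^3 + 5·6^2 + 5·6 + 5 (base 6). Lift 7: 4215755. −1: 4215754.
[5] 4215754 ≡ 5·7^7 + 5·7^5 + 5·7^4 + 5·7^3 + 5·7^2 + 5·7 + 4 (base 7). Lift 8: 84073324. −1: 84073323.

84073323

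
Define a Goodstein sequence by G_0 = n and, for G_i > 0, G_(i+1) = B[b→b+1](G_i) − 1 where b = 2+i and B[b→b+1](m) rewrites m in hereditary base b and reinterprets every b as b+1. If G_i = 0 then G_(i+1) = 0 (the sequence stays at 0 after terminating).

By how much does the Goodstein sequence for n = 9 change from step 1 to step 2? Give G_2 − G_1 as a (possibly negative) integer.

9 —HB2→ 2^(2 + 1) + 1 —bump→ 3^(3 + 1) + 1 = 82 —(−1)→ 81
81 —HB3→ 3^(3 + 1) —bump→ 4^(4 + 1) = 1024 —(−1)→ 1023

942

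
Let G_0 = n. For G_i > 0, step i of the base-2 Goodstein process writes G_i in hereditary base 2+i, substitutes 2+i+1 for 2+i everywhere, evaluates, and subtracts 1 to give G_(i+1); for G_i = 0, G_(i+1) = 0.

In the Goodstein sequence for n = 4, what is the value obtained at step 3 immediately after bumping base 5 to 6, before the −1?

84

step 0: 4 = 2^2; sub 3 for 2: 3^3; = 27; G_1 = 27−1 = 26
step 1: 26 = 2·3^2 + 2·3 + 2; sub 4 for 3: 2·4^2 + 2·4 + 2; = 42; G_2 = 42−1 = 41
step 2: 41 = 2·4^2 + 2·4 + 1; sub 5 for 4: 2·5^2 + 2·5 + 1; = 61; G_3 = 61−1 = 60
step 3: 60 = 2·5^2 + 2·5; sub 6 for 5: 2·6^2 + 2·6; = 84; G_4 = 84−1 = 83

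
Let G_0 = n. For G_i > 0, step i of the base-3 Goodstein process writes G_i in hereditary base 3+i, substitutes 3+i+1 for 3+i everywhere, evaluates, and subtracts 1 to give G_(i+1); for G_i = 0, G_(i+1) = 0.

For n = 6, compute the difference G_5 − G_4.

0

base 3: 6 = 2·3; at 4: 2·4 = 8; next = 7
base 4: 7 = 4 + 3; at 5: 5 + 3 = 8; next = 7
base 5: 7 = 5 + 2; at 6: 6 + 2 = 8; next = 7
base 6: 7 = 6 + 1; at 7: 7 + 1 = 8; next = 7
base 7: 7 = 7; at 8: 8 = 8; next = 7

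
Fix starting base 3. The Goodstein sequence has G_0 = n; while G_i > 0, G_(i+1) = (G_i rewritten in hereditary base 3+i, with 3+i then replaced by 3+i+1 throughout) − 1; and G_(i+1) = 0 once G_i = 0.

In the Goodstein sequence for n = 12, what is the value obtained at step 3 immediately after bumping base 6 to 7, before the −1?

12 —HB3→ 3^2 + 3 —bump→ 4^2 + 4 = 20 —(−1)→ 19
19 —HB4→ 4^2 + 3 —bump→ 5^2 + 3 = 28 —(−1)→ 27
27 —HB5→ 5^2 + 2 —bump→ 6^2 + 2 = 38 —(−1)→ 37
37 —HB6→ 6^2 + 1 —bump→ 7^2 + 1 = 50 —(−1)→ 49

50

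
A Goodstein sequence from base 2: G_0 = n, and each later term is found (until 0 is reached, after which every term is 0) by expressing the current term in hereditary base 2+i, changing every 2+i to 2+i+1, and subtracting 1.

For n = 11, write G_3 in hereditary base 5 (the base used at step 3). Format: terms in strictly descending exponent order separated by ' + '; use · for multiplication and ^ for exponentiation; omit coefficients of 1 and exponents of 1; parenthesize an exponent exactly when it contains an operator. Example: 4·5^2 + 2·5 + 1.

5^(5 + 1) + 2

step 0: 11 = 2^(2 + 1) + 2 + 1; sub 3 for 2: 3^(3 + 1) + 3 + 1; = 85; G_1 = 85−1 = 84
step 1: 84 = 3^(3 + 1) + 3; sub 4 for 3: 4^(4 + 1) + 4; = 1028; G_2 = 1028−1 = 1027
step 2: 1027 = 4^(4 + 1) + 3; sub 5 for 4: 5^(5 + 1) + 3; = 15628; G_3 = 15628−1 = 15627
step 3: 15627 = 5^(5 + 1) + 2; sub 6 for 5: 6^(6 + 1) + 2; = 279938; G_4 = 279938−1 = 279937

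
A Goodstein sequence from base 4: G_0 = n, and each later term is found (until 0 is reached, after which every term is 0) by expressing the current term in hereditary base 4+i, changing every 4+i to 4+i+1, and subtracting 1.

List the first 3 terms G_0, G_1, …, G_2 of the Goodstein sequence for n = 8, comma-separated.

8, 9, 9

8 —HB4→ 2·4 —bump→ 2·5 = 10 —(−1)→ 9
9 —HB5→ 5 + 4 —bump→ 6 + 4 = 10 —(−1)→ 9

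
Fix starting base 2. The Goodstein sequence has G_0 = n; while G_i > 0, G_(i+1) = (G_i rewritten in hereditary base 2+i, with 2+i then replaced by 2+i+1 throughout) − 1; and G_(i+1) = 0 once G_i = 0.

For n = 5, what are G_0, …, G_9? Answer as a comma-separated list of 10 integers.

5, 27, 255, 467, 775, 1197, 1751, 2454, 3325, 4382

i=0: 5 = 2^2 + 1 (b=2); 2→3: 3^3 + 1 = 28; 28−1 = 27
i=1: 27 = 3^3 (b=3); 3→4: 4^4 = 256; 256−1 = 255
i=2: 255 = 3·4^3 + 3·4^2 + 3·4 + 3 (b=4); 4→5: 3·5^3 + 3·5^2 + 3·5 + 3 = 468; 468−1 = 467
i=3: 467 = 3·5^3 + 3·5^2 + 3·5 + 2 (b=5); 5→6: 3·6^3 + 3·6^2 + 3·6 + 2 = 776; 776−1 = 775
i=4: 775 = 3·6^3 + 3·6^2 + 3·6 + 1 (b=6); 6→7: 3·7^3 + 3·7^2 + 3·7 + 1 = 1198; 1198−1 = 1197
i=5: 1197 = 3·7^3 + 3·7^2 + 3·7 (b=7); 7→8: 3·8^3 + 3·8^2 + 3·8 = 1752; 1752−1 = 1751
i=6: 1751 = 3·8^3 + 3·8^2 + 2·8 + 7 (b=8); 8→9: 3·9^3 + 3·9^2 + 2·9 + 7 = 2455; 2455−1 = 2454
i=7: 2454 = 3·9^3 + 3·9^2 + 2·9 + 6 (b=9); 9→10: 3·10^3 + 3·10^2 + 2·10 + 6 = 3326; 3326−1 = 3325
i=8: 3325 = 3·10^3 + 3·10^2 + 2·10 + 5 (b=10); 10→11: 3·11^3 + 3·11^2 + 2·11 + 5 = 4383; 4383−1 = 4382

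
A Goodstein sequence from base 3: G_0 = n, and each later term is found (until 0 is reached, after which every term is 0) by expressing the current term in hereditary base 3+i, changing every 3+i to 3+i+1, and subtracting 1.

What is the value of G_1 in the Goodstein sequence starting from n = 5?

5

(0) 5|_3 = 3 + 2 ↦ 4 + 2|_4 = 6 ⇒ 5
(1) 5|_4 = 4 + 1 ↦ 5 + 1|_5 = 6 ⇒ 5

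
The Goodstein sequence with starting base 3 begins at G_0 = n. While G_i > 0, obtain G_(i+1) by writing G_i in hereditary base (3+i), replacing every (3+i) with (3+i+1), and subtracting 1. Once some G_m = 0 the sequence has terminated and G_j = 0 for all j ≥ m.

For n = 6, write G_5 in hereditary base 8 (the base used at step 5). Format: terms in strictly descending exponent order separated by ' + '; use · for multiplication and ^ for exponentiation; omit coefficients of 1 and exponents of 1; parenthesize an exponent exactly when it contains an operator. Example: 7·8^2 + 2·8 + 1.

step 0: 6 = 2·3; sub 4 for 3: 2·4; = 8; G_1 = 8−1 = 7
step 1: 7 = 4 + 3; sub 5 for 4: 5 + 3; = 8; G_2 = 8−1 = 7
step 2: 7 = 5 + 2; sub 6 for 5: 6 + 2; = 8; G_3 = 8−1 = 7
step 3: 7 = 6 + 1; sub 7 for 6: 7 + 1; = 8; G_4 = 8−1 = 7
step 4: 7 = 7; sub 8 for 7: 8; = 8; G_5 = 8−1 = 7
step 5: 7 = 7; sub 9 for 8: 7; = 7; G_6 = 7−1 = 6

7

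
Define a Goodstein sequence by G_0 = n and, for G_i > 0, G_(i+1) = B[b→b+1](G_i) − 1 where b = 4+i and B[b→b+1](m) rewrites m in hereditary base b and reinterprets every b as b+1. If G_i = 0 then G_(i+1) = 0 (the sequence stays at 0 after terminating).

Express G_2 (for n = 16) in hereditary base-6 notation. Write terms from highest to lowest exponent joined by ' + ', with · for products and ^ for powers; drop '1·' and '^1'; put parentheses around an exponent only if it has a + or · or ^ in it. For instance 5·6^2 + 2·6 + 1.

G_0=16  [base 4] 4^2  →[4↦5]→  5^2 = 25  −1 ⇒ G_1=24
G_1=24  [base 5] 4·5 + 4  →[5↦6]→  4·6 + 4 = 28  −1 ⇒ G_2=27
G_2=27  [base 6] 4·6 + 3  →[6↦7]→  4·7 + 3 = 31  −1 ⇒ G_3=30

4·6 + 3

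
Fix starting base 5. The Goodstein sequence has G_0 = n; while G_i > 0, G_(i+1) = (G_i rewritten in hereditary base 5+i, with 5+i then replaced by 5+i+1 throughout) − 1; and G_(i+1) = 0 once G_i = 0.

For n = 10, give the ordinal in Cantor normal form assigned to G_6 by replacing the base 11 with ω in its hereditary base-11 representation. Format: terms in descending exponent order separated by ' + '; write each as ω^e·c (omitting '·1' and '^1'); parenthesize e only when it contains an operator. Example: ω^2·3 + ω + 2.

ω

(0) 10|_5 = 2·5 ↦ 2·6|_6 = 12 ⇒ 11
(1) 11|_6 = 6 + 5 ↦ 7 + 5|_7 = 12 ⇒ 11
(2) 11|_7 = 7 + 4 ↦ 8 + 4|_8 = 12 ⇒ 11
(3) 11|_8 = 8 + 3 ↦ 9 + 3|_9 = 12 ⇒ 11
(4) 11|_9 = 9 + 2 ↦ 10 + 2|_10 = 12 ⇒ 11
(5) 11|_10 = 10 + 1 ↦ 11 + 1|_11 = 12 ⇒ 11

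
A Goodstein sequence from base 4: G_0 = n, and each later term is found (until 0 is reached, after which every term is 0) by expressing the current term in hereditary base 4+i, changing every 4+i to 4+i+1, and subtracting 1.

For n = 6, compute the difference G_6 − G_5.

6 —HB4→ 4 + 2 —bump→ 5 + 2 = 7 —(−1)→ 6
6 —HB5→ 5 + 1 —bump→ 6 + 1 = 7 —(−1)→ 6
6 —HB6→ 6 —bump→ 7 = 7 —(−1)→ 6
6 —HB7→ 6 —bump→ 6 = 6 —(−1)→ 5
5 —HB8→ 5 —bump→ 5 = 5 —(−1)→ 4
4 —HB9→ 4 —bump→ 4 = 4 —(−1)→ 3

-1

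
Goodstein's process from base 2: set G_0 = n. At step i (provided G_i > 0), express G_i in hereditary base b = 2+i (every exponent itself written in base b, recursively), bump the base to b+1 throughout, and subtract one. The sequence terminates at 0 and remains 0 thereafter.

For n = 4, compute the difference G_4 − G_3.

23

(0) 4|_2 = 2^2 ↦ 3^3|_3 = 27 ⇒ 26
(1) 26|_3 = 2·3^2 + 2·3 + 2 ↦ 2·4^2 + 2·4 + 2|_4 = 42 ⇒ 41
(2) 41|_4 = 2·4^2 + 2·4 + 1 ↦ 2·5^2 + 2·5 + 1|_5 = 61 ⇒ 60
(3) 60|_5 = 2·5^2 + 2·5 ↦ 2·6^2 + 2·6|_6 = 84 ⇒ 83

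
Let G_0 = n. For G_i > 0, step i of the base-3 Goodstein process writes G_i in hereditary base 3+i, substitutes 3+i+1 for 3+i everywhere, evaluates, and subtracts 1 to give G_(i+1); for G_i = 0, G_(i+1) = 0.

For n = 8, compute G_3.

11

[0] 8 ≡ 2·3 + 2 (base 3). Lift 4: 10. −1: 9.
[1] 9 ≡ 2·4 + 1 (base 4). Lift 5: 11. −1: 10.
[2] 10 ≡ 2·5 (base 5). Lift 6: 12. −1: 11.
[3] 11 ≡ 6 + 5 (base 6). Lift 7: 12. −1: 11.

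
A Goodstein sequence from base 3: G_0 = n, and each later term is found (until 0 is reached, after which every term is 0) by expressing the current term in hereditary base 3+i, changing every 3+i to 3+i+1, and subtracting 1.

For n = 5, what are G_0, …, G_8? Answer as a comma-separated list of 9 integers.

G_0 = 5. HB_3(5) = 3 + 2. Bump = 6. G_1 = 5.
G_1 = 5. HB_4(5) = 4 + 1. Bump = 6. G_2 = 5.
G_2 = 5. HB_5(5) = 5. Bump = 6. G_3 = 5.
G_3 = 5. HB_6(5) = 5. Bump = 5. G_4 = 4.
G_4 = 4. HB_7(4) = 4. Bump = 4. G_5 = 3.
G_5 = 3. HB_8(3) = 3. Bump = 3. G_6 = 2.
G_6 = 2. HB_9(2) = 2. Bump = 2. G_7 = 1.
G_7 = 1. HB_10(1) = 1. Bump = 1. G_8 = 0.

5, 5, 5, 5, 4, 3, 2, 1, 0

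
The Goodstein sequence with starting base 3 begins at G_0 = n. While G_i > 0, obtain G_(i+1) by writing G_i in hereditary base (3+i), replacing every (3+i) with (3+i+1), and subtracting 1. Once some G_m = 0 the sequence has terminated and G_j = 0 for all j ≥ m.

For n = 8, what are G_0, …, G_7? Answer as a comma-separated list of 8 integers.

8 —HB3→ 2·3 + 2 —bump→ 2·4 + 2 = 10 —(−1)→ 9
9 —HB4→ 2·4 + 1 —bump→ 2·5 + 1 = 11 —(−1)→ 10
10 —HB5→ 2·5 —bump→ 2·6 = 12 —(−1)→ 11
11 —HB6→ 6 + 5 —bump→ 7 + 5 = 12 —(−1)→ 11
11 —HB7→ 7 + 4 —bump→ 8 + 4 = 12 —(−1)→ 11
11 —HB8→ 8 + 3 —bump→ 9 + 3 = 12 —(−1)→ 11
11 —HB9→ 9 + 2 —bump→ 10 + 2 = 12 —(−1)→ 11

8, 9, 10, 11, 11, 11, 11, 11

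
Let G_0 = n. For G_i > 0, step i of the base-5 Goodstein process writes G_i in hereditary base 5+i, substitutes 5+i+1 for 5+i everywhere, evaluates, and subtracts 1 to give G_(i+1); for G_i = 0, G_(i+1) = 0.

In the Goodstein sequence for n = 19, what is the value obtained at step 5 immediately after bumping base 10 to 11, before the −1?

31

G_0=19  [base 5] 3·5 + 4  →[5↦6]→  3·6 + 4 = 22  −1 ⇒ G_1=21
G_1=21  [base 6] 3·6 + 3  →[6↦7]→  3·7 + 3 = 24  −1 ⇒ G_2=23
G_2=23  [base 7] 3·7 + 2  →[7↦8]→  3·8 + 2 = 26  −1 ⇒ G_3=25
G_3=25  [base 8] 3·8 + 1  →[8↦9]→  3·9 + 1 = 28  −1 ⇒ G_4=27
G_4=27  [base 9] 3·9  →[9↦10]→  3·10 = 30  −1 ⇒ G_5=29
G_5=29  [base 10] 2·10 + 9  →[10↦11]→  2·11 + 9 = 31  −1 ⇒ G_6=30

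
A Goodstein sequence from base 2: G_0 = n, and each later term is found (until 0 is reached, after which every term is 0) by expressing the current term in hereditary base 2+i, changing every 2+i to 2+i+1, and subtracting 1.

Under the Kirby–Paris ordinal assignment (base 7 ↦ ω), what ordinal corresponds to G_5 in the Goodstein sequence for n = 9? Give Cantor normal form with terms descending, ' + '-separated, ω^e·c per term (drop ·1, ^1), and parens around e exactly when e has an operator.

ω^ω·3 + ω^3·3 + ω^2·3 + ω·3

(0) 9|_2 = 2^(2 + 1) + 1 ↦ 3^(3 + 1) + 1|_3 = 82 ⇒ 81
(1) 81|_3 = 3^(3 + 1) ↦ 4^(4 + 1)|_4 = 1024 ⇒ 1023
(2) 1023|_4 = 3·4^4 + 3·4^3 + 3·4^2 + 3·4 + 3 ↦ 3·5^5 + 3·5^3 + 3·5^2 + 3·5 + 3|_5 = 9843 ⇒ 9842
(3) 9842|_5 = 3·5^5 + 3·5^3 + 3·5^2 + 3·5 + 2 ↦ 3·6^6 + 3·6^3 + 3·6^2 + 3·6 + 2|_6 = 140744 ⇒ 140743
(4) 140743|_6 = 3·6^6 + 3·6^3 + 3·6^2 + 3·6 + 1 ↦ 3·7^7 + 3·7^3 + 3·7^2 + 3·7 + 1|_7 = 2471827 ⇒ 2471826
(5) 2471826|_7 = 3·7^7 + 3·7^3 + 3·7^2 + 3·7 ↦ 3·8^8 + 3·8^3 + 3·8^2 + 3·8|_8 = 50333400 ⇒ 50333399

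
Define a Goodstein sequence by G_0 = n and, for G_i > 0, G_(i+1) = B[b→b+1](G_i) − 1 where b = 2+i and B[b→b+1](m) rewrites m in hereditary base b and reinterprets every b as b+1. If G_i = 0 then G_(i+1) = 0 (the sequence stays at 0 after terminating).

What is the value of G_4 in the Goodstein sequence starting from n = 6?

6 —HB2→ 2^2 + 2 —bump→ 3^3 + 3 = 30 —(−1)→ 29
29 —HB3→ 3^3 + 2 —bump→ 4^4 + 2 = 258 —(−1)→ 257
257 —HB4→ 4^4 + 1 —bump→ 5^5 + 1 = 3126 —(−1)→ 3125
3125 —HB5→ 5^5 —bump→ 6^6 = 46656 —(−1)→ 46655
46655 —HB6→ 5·6^5 + 5·6^4 + 5·6^3 + 5·6^2 + 5·6 + 5 —bump→ 5·7^5 + 5·7^4 + 5·7^3 + 5·7^2 + 5·7 + 5 = 98040 —(−1)→ 98039

46655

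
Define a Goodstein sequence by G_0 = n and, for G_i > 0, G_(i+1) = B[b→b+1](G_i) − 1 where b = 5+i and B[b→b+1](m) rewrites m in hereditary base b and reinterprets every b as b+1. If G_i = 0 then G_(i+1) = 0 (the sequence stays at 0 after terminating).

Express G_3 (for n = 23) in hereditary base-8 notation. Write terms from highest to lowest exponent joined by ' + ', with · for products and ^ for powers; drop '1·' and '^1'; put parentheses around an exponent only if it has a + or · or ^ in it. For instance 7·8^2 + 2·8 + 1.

i=0: 23 = 4·5 + 3 (b=5); 5→6: 4·6 + 3 = 27; 27−1 = 26
i=1: 26 = 4·6 + 2 (b=6); 6→7: 4·7 + 2 = 30; 30−1 = 29
i=2: 29 = 4·7 + 1 (b=7); 7→8: 4·8 + 1 = 33; 33−1 = 32
i=3: 32 = 4·8 (b=8); 8→9: 4·9 = 36; 36−1 = 35

4·8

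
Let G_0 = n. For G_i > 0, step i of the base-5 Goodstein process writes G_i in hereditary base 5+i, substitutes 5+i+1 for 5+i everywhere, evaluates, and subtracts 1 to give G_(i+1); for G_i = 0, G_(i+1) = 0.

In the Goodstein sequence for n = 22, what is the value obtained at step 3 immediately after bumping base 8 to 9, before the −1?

34

i=0: 22 = 4·5 + 2 (b=5); 5→6: 4·6 + 2 = 26; 26−1 = 25
i=1: 25 = 4·6 + 1 (b=6); 6→7: 4·7 + 1 = 29; 29−1 = 28
i=2: 28 = 4·7 (b=7); 7→8: 4·8 = 32; 32−1 = 31
i=3: 31 = 3·8 + 7 (b=8); 8→9: 3·9 + 7 = 34; 34−1 = 33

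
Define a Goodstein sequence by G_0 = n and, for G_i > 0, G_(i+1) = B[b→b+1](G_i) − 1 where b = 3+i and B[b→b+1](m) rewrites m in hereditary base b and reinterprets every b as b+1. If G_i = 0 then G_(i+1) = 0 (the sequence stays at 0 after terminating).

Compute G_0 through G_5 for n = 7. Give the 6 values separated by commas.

7, 8, 9, 9, 9, 9

7 —HB3→ 2·3 + 1 —bump→ 2·4 + 1 = 9 —(−1)→ 8
8 —HB4→ 2·4 —bump→ 2·5 = 10 —(−1)→ 9
9 —HB5→ 5 + 4 —bump→ 6 + 4 = 10 —(−1)→ 9
9 —HB6→ 6 + 3 —bump→ 7 + 3 = 10 —(−1)→ 9
9 —HB7→ 7 + 2 —bump→ 8 + 2 = 10 —(−1)→ 9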